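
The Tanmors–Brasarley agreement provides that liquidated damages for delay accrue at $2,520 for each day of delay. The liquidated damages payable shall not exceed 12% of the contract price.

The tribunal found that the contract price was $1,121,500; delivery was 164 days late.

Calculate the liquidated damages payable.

Per-day damages: 164 × $2,520 = $413,280
Cap: 12% of $1,121,500 = $134,580
Cap at $134,580: $413,280 exceeds the cap → $134,580

$134,580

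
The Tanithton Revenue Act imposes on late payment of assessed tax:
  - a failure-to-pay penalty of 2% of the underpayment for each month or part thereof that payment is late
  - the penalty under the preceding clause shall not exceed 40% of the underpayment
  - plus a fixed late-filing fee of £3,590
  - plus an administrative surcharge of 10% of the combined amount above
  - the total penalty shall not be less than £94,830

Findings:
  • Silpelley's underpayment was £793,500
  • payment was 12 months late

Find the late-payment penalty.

£213,433

Accrued rate: 2% × 12 = 24%, capped at 40% → 24%
Failure-to-pay penalty: 24% of £793,500 = £190,440
Penalty before surcharge: £190,440 + £3,590 = £194,030
Administrative surcharge: 10% of £194,030 = £19,403
Total penalty: £194,030 + £19,403 = £213,433
Minimum £94,830: £213,433 meets the minimum, no increase.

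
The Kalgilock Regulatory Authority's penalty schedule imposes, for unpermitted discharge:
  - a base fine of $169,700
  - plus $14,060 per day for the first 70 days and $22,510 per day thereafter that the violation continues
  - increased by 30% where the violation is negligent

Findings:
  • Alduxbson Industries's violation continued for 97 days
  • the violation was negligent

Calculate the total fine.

$2,290,171

First 70 days: 70 × $14,060 = $984,200
Remaining days: (97 − 70) × $22,510 = $607,770
Per-day component: $984,200 + $607,770 = $1,591,970
Base plus per-day: $169,700 + $1,591,970 = $1,761,670
Enhancement: 30% of $1,761,670 = $528,501
Enhanced fine: $1,761,670 + $528,501 = $2,290,171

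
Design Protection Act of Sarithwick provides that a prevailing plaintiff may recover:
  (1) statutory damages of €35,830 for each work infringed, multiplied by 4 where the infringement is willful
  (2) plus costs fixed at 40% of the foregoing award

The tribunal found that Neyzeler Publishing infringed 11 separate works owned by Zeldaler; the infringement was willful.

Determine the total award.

€2,207,128

Statutory damages: 11 × €35,830 = €394,130
Multiplied by 4: 4 × €394,130 = €1,576,520
Costs: 40% of €1,576,520 = €630,608
Award plus costs: €1,576,520 + €630,608 = €2,207,128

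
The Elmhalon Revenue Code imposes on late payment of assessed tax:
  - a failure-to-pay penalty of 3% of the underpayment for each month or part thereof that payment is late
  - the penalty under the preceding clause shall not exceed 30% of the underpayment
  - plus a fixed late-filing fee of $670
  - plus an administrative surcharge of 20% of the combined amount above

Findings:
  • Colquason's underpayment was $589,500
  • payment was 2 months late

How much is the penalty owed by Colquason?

Accrued rate: 3% × 2 = 6%, capped at 30% → 6%
Failure-to-pay penalty: 6% of $589,500 = $35,370
Penalty before surcharge: $35,370 + $670 = $36,040
Administrative surcharge: 20% of $36,040 = $7,208
Total penalty: $36,040 + $7,208 = $43,248

$43,248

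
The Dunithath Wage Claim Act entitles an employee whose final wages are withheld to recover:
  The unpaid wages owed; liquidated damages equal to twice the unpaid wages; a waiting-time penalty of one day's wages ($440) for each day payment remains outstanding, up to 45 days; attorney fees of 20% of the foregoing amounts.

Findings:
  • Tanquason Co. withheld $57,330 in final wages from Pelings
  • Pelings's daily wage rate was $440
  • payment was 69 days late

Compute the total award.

$230,148

Doubled: 2 × $57,330 = $114,660
Penalty days: min(69, 45) = 45
Waiting-time penalty: 45 × $440 = $19,800
Subtotal: $57,330 + $114,660 + $19,800 = $191,790
Attorney fees: 20% of $191,790 = $38,358
Total award: $191,790 + $38,358 = $230,148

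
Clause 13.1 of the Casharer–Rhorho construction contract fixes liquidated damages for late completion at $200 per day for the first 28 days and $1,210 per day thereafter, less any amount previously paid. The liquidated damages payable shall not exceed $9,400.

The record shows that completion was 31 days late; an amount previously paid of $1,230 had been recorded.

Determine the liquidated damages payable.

$8,000

First 28 days: 28 × $200 = $5,600
Remaining days: (31 − 28) × $1,210 = $3,630
Accrued per-day damages: $5,600 + $3,630 = $9,230
Less amount previously paid: $9,230 − $1,230 = $8,000
Cap at $9,400: $8,000 is within the cap, no reduction.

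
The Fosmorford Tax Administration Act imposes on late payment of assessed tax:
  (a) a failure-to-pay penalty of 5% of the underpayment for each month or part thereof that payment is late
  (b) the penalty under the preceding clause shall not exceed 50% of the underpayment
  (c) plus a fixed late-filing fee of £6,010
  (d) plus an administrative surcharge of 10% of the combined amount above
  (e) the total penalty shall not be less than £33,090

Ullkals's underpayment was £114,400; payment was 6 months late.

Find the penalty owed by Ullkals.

£44,363

Accrued rate: 5% × 6 = 30%, capped at 50% → 30%
Failure-to-pay penalty: 30% of £114,400 = £34,320
Penalty before surcharge: £34,320 + £6,010 = £40,330
Administrative surcharge: 10% of £40,330 = £4,033
Total penalty: £40,330 + £4,033 = £44,363
Minimum £33,090: £44,363 meets the minimum, no increase.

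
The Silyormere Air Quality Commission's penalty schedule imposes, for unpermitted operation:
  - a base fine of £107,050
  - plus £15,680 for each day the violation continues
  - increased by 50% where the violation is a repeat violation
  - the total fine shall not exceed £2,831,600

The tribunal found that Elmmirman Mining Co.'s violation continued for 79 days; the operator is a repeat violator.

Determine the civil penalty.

Per-day component: 79 × £15,680 = £1,238,720
Base plus per-day: £107,050 + £1,238,720 = £1,345,770
Enhancement: 50% of £1,345,770 = £672,885
Enhanced fine: £1,345,770 + £672,885 = £2,018,655
Cap at £2,831,600: £2,018,655 is within the cap, no reduction.

£2,018,655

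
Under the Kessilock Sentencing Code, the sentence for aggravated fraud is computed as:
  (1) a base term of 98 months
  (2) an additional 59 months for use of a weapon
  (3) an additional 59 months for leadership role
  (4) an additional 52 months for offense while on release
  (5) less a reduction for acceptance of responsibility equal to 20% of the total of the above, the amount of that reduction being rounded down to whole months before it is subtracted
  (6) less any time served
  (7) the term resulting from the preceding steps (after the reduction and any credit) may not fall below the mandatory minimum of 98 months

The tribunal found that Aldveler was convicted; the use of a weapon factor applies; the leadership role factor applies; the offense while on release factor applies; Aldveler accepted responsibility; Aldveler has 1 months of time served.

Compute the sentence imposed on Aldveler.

214 months

Use of a weapon enhancement: +59 months
Leadership role enhancement: +59 months
Offense while on release enhancement: +52 months
Adjusted term: 98 months + 59 months + 59 months + 52 months = 268 months
Acceptance of responsibility reduction: 20% of 268 months = 53 months (rounded down)
After reduction: 268 − 53 = 215 months
Less time served: 215 months − 1 months = 214 months
Minimum 98 months: 214 months meets the minimum, no increase.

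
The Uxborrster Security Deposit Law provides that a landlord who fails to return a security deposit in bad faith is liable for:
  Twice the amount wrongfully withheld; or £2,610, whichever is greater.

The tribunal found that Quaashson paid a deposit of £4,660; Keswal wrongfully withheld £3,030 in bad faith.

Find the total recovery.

Recovery: £6,060

Doubled: 2 × £3,030 = £6,060
Minimum £2,610: £6,060 meets the minimum, no increase.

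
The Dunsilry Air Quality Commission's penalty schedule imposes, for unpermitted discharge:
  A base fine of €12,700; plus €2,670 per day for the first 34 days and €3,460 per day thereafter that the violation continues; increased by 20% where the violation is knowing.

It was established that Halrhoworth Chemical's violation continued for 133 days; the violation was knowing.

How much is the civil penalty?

€535,224

First 34 days: 34 × €2,670 = €90,780
Remaining days: (133 − 34) × €3,460 = €342,540
Per-day component: €90,780 + €342,540 = €433,320
Base plus per-day: €12,700 + €433,320 = €446,020
Enhancement: 20% of €446,020 = €89,204
Enhanced fine: €446,020 + €89,204 = €535,224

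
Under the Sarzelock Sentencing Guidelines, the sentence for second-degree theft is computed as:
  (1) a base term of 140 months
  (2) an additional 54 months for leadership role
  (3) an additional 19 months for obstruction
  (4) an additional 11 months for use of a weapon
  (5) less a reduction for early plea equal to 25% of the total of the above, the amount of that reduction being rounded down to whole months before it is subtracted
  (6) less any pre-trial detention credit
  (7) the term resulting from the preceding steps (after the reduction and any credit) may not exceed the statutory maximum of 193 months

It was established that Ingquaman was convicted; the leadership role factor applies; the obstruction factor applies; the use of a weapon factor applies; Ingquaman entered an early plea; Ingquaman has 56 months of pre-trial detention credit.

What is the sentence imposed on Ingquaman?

Leadership role enhancement: +54 months
Obstruction enhancement: +19 months
Use of a weapon enhancement: +11 months
Adjusted term: 140 months + 54 months + 19 months + 11 months = 224 months
Early plea reduction: 25% of 224 months = 56 months (rounded down)
After reduction: 224 − 56 = 168 months
Less pre-trial detention credit: 168 months − 56 months = 112 months
Cap at 193 months: 112 months is within the cap, no reduction.

112 months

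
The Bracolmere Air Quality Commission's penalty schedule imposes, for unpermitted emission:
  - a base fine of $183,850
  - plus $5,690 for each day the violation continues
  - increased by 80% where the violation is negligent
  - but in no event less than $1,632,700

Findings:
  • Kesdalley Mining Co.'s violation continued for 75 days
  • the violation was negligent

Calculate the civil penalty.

Civil penalty: $1,632,700

Per-day component: 75 × $5,690 = $426,750
Base plus per-day: $183,850 + $426,750 = $610,600
Enhancement: 80% of $610,600 = $488,480
Enhanced fine: $610,600 + $488,480 = $1,099,080
Minimum $1,632,700: $1,099,080 is below the minimum → $1,632,700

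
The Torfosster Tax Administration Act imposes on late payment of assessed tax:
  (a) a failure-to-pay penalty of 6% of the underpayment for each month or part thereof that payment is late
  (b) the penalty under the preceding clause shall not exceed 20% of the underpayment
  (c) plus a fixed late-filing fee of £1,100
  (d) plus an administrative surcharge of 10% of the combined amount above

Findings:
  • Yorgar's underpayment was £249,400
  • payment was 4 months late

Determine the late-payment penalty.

Accrued rate: 6% × 4 = 24%, capped at 20% → 20%
Failure-to-pay penalty: 20% of £249,400 = £49,880
Penalty before surcharge: £49,880 + £1,100 = £50,980
Administrative surcharge: 10% of £50,980 = £5,098
Total penalty: £50,980 + £5,098 = £56,078

£56,078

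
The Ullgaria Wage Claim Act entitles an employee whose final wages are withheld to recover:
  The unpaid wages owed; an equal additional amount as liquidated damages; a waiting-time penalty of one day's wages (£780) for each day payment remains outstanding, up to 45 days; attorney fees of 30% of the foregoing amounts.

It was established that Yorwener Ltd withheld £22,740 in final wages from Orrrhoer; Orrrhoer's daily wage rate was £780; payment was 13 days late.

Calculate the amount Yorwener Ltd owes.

Liquidated damages (equal amount): £22,740
Penalty days: min(13, 45) = 13
Waiting-time penalty: 13 × £780 = £10,140
Subtotal: £22,740 + £22,740 + £10,140 = £55,620
Attorney fees: 30% of £55,620 = £16,686
Total award: £55,620 + £16,686 = £72,306

£72,306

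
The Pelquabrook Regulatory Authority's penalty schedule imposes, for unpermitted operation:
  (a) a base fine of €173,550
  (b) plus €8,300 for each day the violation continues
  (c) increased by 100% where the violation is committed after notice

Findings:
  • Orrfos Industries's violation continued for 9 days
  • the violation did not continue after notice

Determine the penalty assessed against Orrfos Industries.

Per-day component: 9 × €8,300 = €74,700
Base plus per-day: €173,550 + €74,700 = €248,250
The violation did not continue after notice: no 100% increase.

Civil penalty: €248,250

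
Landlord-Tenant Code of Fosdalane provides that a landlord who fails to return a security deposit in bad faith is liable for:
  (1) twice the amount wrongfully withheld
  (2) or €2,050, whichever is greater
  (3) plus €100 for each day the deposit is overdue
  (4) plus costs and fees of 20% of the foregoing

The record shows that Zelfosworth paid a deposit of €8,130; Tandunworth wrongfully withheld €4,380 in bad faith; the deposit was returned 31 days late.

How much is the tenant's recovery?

Recovery: €14,232

Doubled: 2 × €4,380 = €8,760
Minimum €2,050: €8,760 meets the minimum, no increase.
Late-return penalty: 31 × €100 = €3,100
Damages plus late penalty: €8,760 + €3,100 = €11,860
Costs and fees: 20% of €11,860 = €2,372
Total recovery: €11,860 + €2,372 = €14,232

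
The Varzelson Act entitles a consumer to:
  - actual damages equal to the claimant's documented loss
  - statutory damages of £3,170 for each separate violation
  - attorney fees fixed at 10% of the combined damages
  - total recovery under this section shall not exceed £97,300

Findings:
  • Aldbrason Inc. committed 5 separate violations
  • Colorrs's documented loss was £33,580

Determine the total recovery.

Total recovery: £54,373

Statutory damages: 5 × £3,170 = £15,850
Combined damages: £33,580 + £15,850 = £49,430
Attorney fees: 10% of £49,430 = £4,943
Total before cap: £49,430 + £4,943 = £54,373
Cap at £97,300: £54,373 is within the cap, no reduction.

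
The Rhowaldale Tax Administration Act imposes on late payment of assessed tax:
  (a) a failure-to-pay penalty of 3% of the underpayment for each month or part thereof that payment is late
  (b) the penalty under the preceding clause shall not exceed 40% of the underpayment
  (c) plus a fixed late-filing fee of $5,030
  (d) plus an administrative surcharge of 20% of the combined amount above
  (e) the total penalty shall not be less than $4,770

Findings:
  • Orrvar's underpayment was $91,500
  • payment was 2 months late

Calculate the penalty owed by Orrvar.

$12,624

Accrued rate: 3% × 2 = 6%, capped at 40% → 6%
Failure-to-pay penalty: 6% of $91,500 = $5,490
Penalty before surcharge: $5,490 + $5,030 = $10,520
Administrative surcharge: 20% of $10,520 = $2,104
Total penalty: $10,520 + $2,104 = $12,624
Minimum $4,770: $12,624 meets the minimum, no increase.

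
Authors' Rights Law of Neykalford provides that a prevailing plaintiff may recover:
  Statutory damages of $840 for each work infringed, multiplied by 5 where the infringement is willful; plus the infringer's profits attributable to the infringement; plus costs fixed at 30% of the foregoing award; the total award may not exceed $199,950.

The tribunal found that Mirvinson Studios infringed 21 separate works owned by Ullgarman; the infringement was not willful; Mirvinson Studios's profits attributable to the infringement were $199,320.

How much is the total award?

Statutory damages: 21 × $840 = $17,640
Infringement not willful: no ×5 enhancement.
Combined award: $17,640 + $199,320 = $216,960
Costs: 30% of $216,960 = $65,088
Award plus costs: $216,960 + $65,088 = $282,048
Cap at $199,950: $282,048 exceeds the cap → $199,950

$199,950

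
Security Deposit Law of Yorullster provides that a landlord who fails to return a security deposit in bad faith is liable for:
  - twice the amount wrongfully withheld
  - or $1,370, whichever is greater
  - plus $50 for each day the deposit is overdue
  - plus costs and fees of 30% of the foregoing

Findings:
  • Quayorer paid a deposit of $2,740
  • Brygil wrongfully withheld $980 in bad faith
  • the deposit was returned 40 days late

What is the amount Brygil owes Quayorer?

Doubled: 2 × $980 = $1,960
Minimum $1,370: $1,960 meets the minimum, no increase.
Late-return penalty: 40 × $50 = $2,000
Damages plus late penalty: $1,960 + $2,000 = $3,960
Costs and fees: 30% of $3,960 = $1,188
Total recovery: $3,960 + $1,188 = $5,148

$5,148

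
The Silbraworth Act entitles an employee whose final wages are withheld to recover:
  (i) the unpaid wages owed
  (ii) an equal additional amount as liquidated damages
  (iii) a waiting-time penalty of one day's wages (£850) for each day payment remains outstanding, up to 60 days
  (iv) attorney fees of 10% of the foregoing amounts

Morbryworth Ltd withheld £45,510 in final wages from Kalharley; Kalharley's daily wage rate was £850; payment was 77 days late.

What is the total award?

£156,222

Liquidated damages (equal amount): £45,510
Penalty days: min(77, 60) = 60
Waiting-time penalty: 60 × £850 = £51,000
Subtotal: £45,510 + £45,510 + £51,000 = £142,020
Attorney fees: 10% of £142,020 = £14,202
Total award: £142,020 + £14,202 = £156,222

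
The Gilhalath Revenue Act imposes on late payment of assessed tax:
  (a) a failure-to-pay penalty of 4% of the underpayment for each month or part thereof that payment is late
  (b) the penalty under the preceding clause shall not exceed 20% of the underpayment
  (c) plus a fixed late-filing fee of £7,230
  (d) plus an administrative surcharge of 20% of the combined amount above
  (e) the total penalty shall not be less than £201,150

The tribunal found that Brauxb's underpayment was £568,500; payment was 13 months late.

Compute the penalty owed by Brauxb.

Accrued rate: 4% × 13 = 52%, capped at 20% → 20%
Failure-to-pay penalty: 20% of £568,500 = £113,700
Penalty before surcharge: £113,700 + £7,230 = £120,930
Administrative surcharge: 20% of £120,930 = £24,186
Total penalty: £120,930 + £24,186 = £145,116
Minimum £201,150: £145,116 is below the minimum → £201,150

Penalty: £201,150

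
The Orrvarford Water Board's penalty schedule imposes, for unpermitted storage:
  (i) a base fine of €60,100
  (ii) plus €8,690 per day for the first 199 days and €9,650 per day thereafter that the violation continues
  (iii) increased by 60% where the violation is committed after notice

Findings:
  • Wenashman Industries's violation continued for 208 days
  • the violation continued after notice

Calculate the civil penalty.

€3,002,016

First 199 days: 199 × €8,690 = €1,729,310
Remaining days: (208 − 199) × €9,650 = €86,850
Per-day component: €1,729,310 + €86,850 = €1,816,160
Base plus per-day: €60,100 + €1,816,160 = €1,876,260
Enhancement: 60% of €1,876,260 = €1,125,756
Enhanced fine: €1,876,260 + €1,125,756 = €3,002,016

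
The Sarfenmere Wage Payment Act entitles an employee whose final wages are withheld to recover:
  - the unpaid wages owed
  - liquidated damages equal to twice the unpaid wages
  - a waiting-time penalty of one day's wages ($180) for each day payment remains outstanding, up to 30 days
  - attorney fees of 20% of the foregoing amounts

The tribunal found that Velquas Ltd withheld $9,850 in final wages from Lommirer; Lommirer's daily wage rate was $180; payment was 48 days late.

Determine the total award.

Total award: $41,940

Doubled: 2 × $9,850 = $19,700
Penalty days: min(48, 30) = 30
Waiting-time penalty: 30 × $180 = $5,400
Subtotal: $9,850 + $19,700 + $5,400 = $34,950
Attorney fees: 20% of $34,950 = $6,990
Total award: $34,950 + $6,990 = $41,940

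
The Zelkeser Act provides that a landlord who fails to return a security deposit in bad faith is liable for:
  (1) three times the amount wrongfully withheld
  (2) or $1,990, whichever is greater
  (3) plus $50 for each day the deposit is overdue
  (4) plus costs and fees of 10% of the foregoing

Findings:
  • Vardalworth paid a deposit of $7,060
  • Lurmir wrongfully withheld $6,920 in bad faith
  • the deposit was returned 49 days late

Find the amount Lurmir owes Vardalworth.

Trebled: 3 × $6,920 = $20,760
Minimum $1,990: $20,760 meets the minimum, no increase.
Late-return penalty: 49 × $50 = $2,450
Damages plus late penalty: $20,760 + $2,450 = $23,210
Costs and fees: 10% of $23,210 = $2,321
Total recovery: $23,210 + $2,321 = $25,531

$25,531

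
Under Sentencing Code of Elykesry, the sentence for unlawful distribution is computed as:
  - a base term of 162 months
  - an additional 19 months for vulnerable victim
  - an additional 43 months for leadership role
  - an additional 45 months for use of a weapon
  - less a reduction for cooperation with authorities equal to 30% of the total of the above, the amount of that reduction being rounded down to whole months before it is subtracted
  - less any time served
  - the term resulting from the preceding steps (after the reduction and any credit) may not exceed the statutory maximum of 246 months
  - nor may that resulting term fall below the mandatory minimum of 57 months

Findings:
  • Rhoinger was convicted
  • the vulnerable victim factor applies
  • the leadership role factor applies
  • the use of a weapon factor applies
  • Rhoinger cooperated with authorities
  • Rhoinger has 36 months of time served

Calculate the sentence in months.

Vulnerable victim enhancement: +19 months
Leadership role enhancement: +43 months
Use of a weapon enhancement: +45 months
Adjusted term: 162 months + 19 months + 43 months + 45 months = 269 months
Cooperation with authorities reduction: 30% of 269 months = 80 months (rounded down)
After reduction: 269 − 80 = 189 months
Less time served: 189 months − 36 months = 153 months
Cap at 246 months: 153 months is within the cap, no reduction.
Minimum 57 months: 153 months meets the minimum, no increase.

153 months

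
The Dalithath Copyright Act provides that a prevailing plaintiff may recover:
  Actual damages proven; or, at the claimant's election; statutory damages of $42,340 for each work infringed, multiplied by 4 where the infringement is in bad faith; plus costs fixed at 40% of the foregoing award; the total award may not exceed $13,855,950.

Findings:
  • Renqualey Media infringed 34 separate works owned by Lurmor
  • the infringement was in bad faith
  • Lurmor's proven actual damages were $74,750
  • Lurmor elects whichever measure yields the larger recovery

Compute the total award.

$8,061,536

Statutory damages: 34 × $42,340 = $1,439,560
Multiplied by 4: 4 × $1,439,560 = $5,758,240
Greater of actual damages ($74,750) or enhanced statutory damages ($5,758,240): $5,758,240
Costs: 40% of $5,758,240 = $2,303,296
Award plus costs: $5,758,240 + $2,303,296 = $8,061,536
Cap at $13,855,950: $8,061,536 is within the cap, no reduction.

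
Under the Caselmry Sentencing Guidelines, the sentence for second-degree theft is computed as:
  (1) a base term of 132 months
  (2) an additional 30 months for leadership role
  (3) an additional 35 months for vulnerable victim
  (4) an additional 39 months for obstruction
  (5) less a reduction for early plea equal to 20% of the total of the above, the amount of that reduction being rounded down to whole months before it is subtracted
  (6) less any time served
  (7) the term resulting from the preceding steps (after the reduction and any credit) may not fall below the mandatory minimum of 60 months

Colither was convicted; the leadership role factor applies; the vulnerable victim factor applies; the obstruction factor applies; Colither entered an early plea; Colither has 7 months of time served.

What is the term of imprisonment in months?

182 months

Leadership role enhancement: +30 months
Vulnerable victim enhancement: +35 months
Obstruction enhancement: +39 months
Adjusted term: 132 months + 30 months + 35 months + 39 months = 236 months
Early plea reduction: 20% of 236 months = 47 months (rounded down)
After reduction: 236 − 47 = 189 months
Less time served: 189 months − 7 months = 182 months
Minimum 60 months: 182 months meets the minimum, no increase.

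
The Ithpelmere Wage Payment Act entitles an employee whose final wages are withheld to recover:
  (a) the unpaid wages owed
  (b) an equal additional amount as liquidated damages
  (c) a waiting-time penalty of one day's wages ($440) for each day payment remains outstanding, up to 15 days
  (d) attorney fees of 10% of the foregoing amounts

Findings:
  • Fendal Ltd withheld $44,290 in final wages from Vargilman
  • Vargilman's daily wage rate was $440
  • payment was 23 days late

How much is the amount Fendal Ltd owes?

Liquidated damages (equal amount): $44,290
Penalty days: min(23, 15) = 15
Waiting-time penalty: 15 × $440 = $6,600
Subtotal: $44,290 + $44,290 + $6,600 = $95,180
Attorney fees: 10% of $95,180 = $9,518
Total award: $95,180 + $9,518 = $104,698

Total award: $104,698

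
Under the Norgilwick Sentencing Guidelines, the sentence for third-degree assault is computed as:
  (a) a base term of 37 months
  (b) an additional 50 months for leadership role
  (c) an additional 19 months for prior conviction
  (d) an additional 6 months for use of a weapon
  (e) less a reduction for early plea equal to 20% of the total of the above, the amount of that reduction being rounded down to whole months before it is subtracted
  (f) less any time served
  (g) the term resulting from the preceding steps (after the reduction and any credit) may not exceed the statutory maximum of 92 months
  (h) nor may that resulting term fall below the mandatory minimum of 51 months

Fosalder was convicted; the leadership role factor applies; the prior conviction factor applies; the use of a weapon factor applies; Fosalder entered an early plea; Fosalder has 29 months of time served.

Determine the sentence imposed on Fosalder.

Leadership role enhancement: +50 months
Prior conviction enhancement: +19 months
Use of a weapon enhancement: +6 months
Adjusted term: 37 months + 50 months + 19 months + 6 months = 112 months
Early plea reduction: 20% of 112 months = 22 months (rounded down)
After reduction: 112 − 22 = 90 months
Less time served: 90 months − 29 months = 61 months
Cap at 92 months: 61 months is within the cap, no reduction.
Minimum 51 months: 61 months meets the minimum, no increase.

61 months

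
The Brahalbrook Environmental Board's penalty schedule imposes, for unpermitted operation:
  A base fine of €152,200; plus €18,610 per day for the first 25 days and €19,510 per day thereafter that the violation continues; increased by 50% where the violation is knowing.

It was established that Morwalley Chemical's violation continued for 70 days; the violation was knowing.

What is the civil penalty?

€2,243,100

First 25 days: 25 × €18,610 = €465,250
Remaining days: (70 − 25) × €19,510 = €877,950
Per-day component: €465,250 + €877,950 = €1,343,200
Base plus per-day: €152,200 + €1,343,200 = €1,495,400
Enhancement: 50% of €1,495,400 = €747,700
Enhanced fine: €1,495,400 + €747,700 = €2,243,100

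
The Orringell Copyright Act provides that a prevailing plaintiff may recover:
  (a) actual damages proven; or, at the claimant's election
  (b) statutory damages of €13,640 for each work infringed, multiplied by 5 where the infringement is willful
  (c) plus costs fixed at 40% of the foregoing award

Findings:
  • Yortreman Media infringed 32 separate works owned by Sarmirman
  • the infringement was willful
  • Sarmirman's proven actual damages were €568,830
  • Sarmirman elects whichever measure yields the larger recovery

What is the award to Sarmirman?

€3,055,360

Statutory damages: 32 × €13,640 = €436,480
Multiplied by 5: 5 × €436,480 = €2,182,400
Greater of actual damages (€568,830) or enhanced statutory damages (€2,182,400): €2,182,400
Costs: 40% of €2,182,400 = €872,960
Award plus costs: €2,182,400 + €872,960 = €3,055,360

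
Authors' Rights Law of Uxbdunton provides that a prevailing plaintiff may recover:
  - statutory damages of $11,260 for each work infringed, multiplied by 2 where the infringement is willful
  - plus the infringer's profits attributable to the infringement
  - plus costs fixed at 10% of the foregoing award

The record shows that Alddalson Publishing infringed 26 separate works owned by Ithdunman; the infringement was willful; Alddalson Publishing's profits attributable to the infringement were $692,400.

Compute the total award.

$1,405,712

Statutory damages: 26 × $11,260 = $292,760
Doubled: 2 × $292,760 = $585,520
Combined award: $585,520 + $692,400 = $1,277,920
Costs: 10% of $1,277,920 = $127,792
Award plus costs: $1,277,920 + $127,792 = $1,405,712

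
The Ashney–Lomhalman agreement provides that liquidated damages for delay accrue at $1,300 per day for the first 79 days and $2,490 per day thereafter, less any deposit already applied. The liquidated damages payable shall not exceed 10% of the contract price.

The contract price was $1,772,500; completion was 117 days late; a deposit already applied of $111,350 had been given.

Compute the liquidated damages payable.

Liquidated damages: $85,970

First 79 days: 79 × $1,300 = $102,700
Remaining days: (117 − 79) × $2,490 = $94,620
Accrued per-day damages: $102,700 + $94,620 = $197,320
Less deposit already applied: $197,320 − $111,350 = $85,970
Cap: 10% of $1,772,500 = $177,250
Cap at $177,250: $85,970 is within the cap, no reduction.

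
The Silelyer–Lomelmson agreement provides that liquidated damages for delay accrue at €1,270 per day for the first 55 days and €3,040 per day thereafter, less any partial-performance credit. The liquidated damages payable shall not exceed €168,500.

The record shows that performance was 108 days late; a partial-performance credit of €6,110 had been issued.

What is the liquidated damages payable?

First 55 days: 55 × €1,270 = €69,850
Remaining days: (108 − 55) × €3,040 = €161,120
Accrued per-day damages: €69,850 + €161,120 = €230,970
Less partial-performance credit: €230,970 − €6,110 = €224,860
Cap at €168,500: €224,860 exceeds the cap → €168,500

€168,500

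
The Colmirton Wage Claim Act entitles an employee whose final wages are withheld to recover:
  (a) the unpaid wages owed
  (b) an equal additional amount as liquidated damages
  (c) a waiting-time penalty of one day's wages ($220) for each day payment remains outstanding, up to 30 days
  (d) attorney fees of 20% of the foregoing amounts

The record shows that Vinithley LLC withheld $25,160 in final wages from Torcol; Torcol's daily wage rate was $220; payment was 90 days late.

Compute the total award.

$68,304

Liquidated damages (equal amount): $25,160
Penalty days: min(90, 30) = 30
Waiting-time penalty: 30 × $220 = $6,600
Subtotal: $25,160 + $25,160 + $6,600 = $56,920
Attorney fees: 20% of $56,920 = $11,384
Total award: $56,920 + $11,384 = $68,304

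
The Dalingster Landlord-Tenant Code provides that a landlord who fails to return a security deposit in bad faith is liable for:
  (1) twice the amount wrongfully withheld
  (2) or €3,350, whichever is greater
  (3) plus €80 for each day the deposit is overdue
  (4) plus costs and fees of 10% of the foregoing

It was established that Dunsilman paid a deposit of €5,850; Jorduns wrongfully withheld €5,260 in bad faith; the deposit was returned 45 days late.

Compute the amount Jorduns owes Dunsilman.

€15,532

Doubled: 2 × €5,260 = €10,520
Minimum €3,350: €10,520 meets the minimum, no increase.
Late-return penalty: 45 × €80 = €3,600
Damages plus late penalty: €10,520 + €3,600 = €14,120
Costs and fees: 10% of €14,120 = €1,412
Total recovery: €14,120 + €1,412 = €15,532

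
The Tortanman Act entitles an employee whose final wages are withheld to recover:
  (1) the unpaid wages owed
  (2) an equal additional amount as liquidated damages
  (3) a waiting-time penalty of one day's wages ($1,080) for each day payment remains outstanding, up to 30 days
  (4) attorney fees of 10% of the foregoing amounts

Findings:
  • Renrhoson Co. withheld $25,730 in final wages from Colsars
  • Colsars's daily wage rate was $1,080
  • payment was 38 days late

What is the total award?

Liquidated damages (equal amount): $25,730
Penalty days: min(38, 30) = 30
Waiting-time penalty: 30 × $1,080 = $32,400
Subtotal: $25,730 + $25,730 + $32,400 = $83,860
Attorney fees: 10% of $83,860 = $8,386
Total award: $83,860 + $8,386 = $92,246

Total award: $92,246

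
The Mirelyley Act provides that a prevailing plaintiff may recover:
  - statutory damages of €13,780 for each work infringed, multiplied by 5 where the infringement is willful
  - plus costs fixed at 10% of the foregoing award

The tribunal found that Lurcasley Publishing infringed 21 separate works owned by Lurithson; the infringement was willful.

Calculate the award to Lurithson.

€1,591,590

Statutory damages: 21 × €13,780 = €289,380
Multiplied by 5: 5 × €289,380 = €1,446,900
Costs: 10% of €1,446,900 = €144,690
Award plus costs: €1,446,900 + €144,690 = €1,591,590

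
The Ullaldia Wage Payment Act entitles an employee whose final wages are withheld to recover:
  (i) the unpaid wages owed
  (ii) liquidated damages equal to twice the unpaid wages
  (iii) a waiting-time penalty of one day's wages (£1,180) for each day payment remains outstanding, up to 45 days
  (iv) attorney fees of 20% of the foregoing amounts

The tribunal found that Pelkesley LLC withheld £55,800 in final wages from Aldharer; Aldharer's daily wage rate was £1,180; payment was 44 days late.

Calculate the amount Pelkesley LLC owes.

Doubled: 2 × £55,800 = £111,600
Penalty days: min(44, 45) = 44
Waiting-time penalty: 44 × £1,180 = £51,920
Subtotal: £55,800 + £111,600 + £51,920 = £219,320
Attorney fees: 20% of £219,320 = £43,864
Total award: £219,320 + £43,864 = £263,184

£263,184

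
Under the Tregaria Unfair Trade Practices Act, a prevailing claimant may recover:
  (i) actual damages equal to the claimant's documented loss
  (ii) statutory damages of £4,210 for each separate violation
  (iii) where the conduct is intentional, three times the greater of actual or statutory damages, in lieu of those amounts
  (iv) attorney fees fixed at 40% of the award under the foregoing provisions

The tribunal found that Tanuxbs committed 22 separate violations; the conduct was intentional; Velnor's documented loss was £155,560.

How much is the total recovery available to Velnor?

Total recovery: £653,352

Statutory damages: 22 × £4,210 = £92,620
Greater of actual damages (£155,560) or statutory damages (£92,620): £155,560
Trebled: 3 × £155,560 = £466,680
Attorney fees: 40% of £466,680 = £186,672
Total recovery: £466,680 + £186,672 = £653,352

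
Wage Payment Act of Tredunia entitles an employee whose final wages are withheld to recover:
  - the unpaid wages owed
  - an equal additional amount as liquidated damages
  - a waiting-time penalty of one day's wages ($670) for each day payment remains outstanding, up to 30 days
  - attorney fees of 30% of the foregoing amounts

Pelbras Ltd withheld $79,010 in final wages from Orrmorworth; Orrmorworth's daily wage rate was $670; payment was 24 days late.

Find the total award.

Liquidated damages (equal amount): $79,010
Penalty days: min(24, 30) = 24
Waiting-time penalty: 24 × $670 = $16,080
Subtotal: $79,010 + $79,010 + $16,080 = $174,100
Attorney fees: 30% of $174,100 = $52,230
Total award: $174,100 + $52,230 = $226,330

Total award: $226,330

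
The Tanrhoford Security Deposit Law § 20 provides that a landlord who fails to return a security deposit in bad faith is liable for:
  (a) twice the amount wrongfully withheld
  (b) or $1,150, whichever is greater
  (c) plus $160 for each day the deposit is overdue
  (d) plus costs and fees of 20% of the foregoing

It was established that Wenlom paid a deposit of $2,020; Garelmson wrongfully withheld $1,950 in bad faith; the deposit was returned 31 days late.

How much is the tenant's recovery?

$10,632

Doubled: 2 × $1,950 = $3,900
Minimum $1,150: $3,900 meets the minimum, no increase.
Late-return penalty: 31 × $160 = $4,960
Damages plus late penalty: $3,900 + $4,960 = $8,860
Costs and fees: 20% of $8,860 = $1,772
Total recovery: $8,860 + $1,772 = $10,632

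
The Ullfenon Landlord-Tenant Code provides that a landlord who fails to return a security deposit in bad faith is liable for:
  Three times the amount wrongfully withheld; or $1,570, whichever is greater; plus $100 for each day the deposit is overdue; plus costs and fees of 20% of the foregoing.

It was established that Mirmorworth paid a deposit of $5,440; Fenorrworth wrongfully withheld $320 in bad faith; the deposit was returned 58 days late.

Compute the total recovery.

Trebled: 3 × $320 = $960
Minimum $1,570: $960 is below the minimum → $1,570
Late-return penalty: 58 × $100 = $5,800
Damages plus late penalty: $1,570 + $5,800 = $7,370
Costs and fees: 20% of $7,370 = $1,474
Total recovery: $7,370 + $1,474 = $8,844

$8,844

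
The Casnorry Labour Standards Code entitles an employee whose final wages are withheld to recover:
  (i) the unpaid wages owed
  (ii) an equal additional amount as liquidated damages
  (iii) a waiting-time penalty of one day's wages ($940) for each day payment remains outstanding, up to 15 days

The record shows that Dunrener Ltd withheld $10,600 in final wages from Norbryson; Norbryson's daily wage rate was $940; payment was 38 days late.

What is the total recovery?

Total award: $35,300

Liquidated damages (equal amount): $10,600
Penalty days: min(38, 15) = 15
Waiting-time penalty: 15 × $940 = $14,100
Total award: $10,600 + $10,600 + $14,100 = $35,300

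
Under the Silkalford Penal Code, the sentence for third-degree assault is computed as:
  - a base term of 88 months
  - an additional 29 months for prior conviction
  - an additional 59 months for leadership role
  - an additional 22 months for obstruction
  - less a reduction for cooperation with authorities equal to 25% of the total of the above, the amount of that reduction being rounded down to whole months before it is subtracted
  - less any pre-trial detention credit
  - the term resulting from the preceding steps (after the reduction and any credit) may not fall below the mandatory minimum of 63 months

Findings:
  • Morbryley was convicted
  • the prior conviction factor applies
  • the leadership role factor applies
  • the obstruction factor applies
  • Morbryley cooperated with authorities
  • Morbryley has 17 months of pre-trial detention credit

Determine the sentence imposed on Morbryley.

Prior conviction enhancement: +29 months
Leadership role enhancement: +59 months
Obstruction enhancement: +22 months
Adjusted term: 88 months + 29 months + 59 months + 22 months = 198 months
Cooperation with authorities reduction: 25% of 198 months = 49 months (rounded down)
After reduction: 198 − 49 = 149 months
Less pre-trial detention credit: 149 months − 17 months = 132 months
Minimum 63 months: 132 months meets the minimum, no increase.

Sentence: 132 months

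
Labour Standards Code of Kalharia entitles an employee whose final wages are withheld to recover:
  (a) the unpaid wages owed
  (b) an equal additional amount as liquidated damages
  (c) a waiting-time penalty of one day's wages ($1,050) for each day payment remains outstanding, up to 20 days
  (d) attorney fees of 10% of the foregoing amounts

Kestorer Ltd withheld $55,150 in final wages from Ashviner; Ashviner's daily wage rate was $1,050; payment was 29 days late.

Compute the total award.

Liquidated damages (equal amount): $55,150
Penalty days: min(29, 20) = 20
Waiting-time penalty: 20 × $1,050 = $21,000
Subtotal: $55,150 + $55,150 + $21,000 = $131,300
Attorney fees: 10% of $131,300 = $13,130
Total award: $131,300 + $13,130 = $144,430

$144,430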